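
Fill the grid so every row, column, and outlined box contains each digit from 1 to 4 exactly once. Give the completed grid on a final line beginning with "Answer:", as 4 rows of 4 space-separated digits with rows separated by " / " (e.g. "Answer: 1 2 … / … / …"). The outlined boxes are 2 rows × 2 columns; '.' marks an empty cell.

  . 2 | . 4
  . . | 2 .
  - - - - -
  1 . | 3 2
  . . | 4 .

Step 1. [r2c2∈{1,3,4}] in col 2, 1 fits only at r2c2 ⇒ r2c2=1.
Step 2. [r1c1∈{3}] r1c1 has the single candidate 3. So r1c1=3.
Step 3. [r4c1∈{2}] nothing but 2 survives at r4c1. So r4c1=2.
Step 4. [r2c4∈{3}] r2c4 is down to just 3, so r2c4=3.
Step 5. [r3c2∈{4}] r3c2's peers cover all but 4. So r3c2=4.
Step 6. [r1c3∈{1}] only 1 remains possible at r1c3. So r1c3=1.
Step 7. [r4c4∈{1}] r4c4 is down to just 1. So r4c4=1.
Step 8. [r4c2∈{3}] r4c2 has the single candidate 3, so r4c2=3.
Step 9. [r2c1∈{4}] only 4 remains possible at r2c1. So r2c1=4.

Answer: 3 2 1 4 / 4 1 2 3 / 1 4 3 2 / 2 3 4 1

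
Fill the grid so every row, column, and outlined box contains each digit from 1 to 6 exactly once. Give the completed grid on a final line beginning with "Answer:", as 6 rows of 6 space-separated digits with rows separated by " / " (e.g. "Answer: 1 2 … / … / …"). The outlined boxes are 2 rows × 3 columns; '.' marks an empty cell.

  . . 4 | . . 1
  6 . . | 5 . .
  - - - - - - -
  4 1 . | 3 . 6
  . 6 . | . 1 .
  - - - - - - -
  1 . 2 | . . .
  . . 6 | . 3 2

Step 1. [r5c2∈{3,4,5}] r5c2 is the only open cell in row 5 admitting 3 ⇒ r5c2=3.
Step 2. [r1c1∈{2,3,5}] 3 has one home in row 1: r1c1 ⇒ r1c1=3.
Step 3. [r3c5∈{2,5}] 2 has one home in row 3: r3c5. So r3c5=2.
Step 4. [r4c6∈{4,5}] in box 4, 5 fits only at r4c6 ⇒ r4c6=5.
Step 5. [r5c6∈{4}] only 4 remains possible at r5c6 ⇒ r5c6=4.
Step 6. [r5c4∈{6}] r5c4's peers cover all but 6, so r5c4=6.
Step 7. [r1c2∈{2,5}] r1c2 is the only open cell in row 1 admitting 5, so r1c2=5.
Step 8. [r2c5∈{4}] only 4 remains possible at r2c5 ⇒ r2c5=4.
Step 9. [r6c2∈{4}] r6c2 is down to just 4 ⇒ r6c2=4.
Step 10. [r4c3∈{3}] r4c3 is down to just 3. So r4c3=3.
Step 11. [r3c3∈{5}] r3c3 has the single candidate 5 ⇒ r3c3=5.
Step 12. [r6c1∈{5}] nothing but 5 survives at r6c1. So r6c1=5.
Step 13. [r5c5∈{5}] only 5 remains possible at r5c5. So r5c5=5.
Step 14. [r6c4∈{1}] r6c4 is down to just 1 ⇒ r6c4=1.
Step 15. [r1c5∈{6}] nothing but 6 survives at r1c5 ⇒ r1c5=6.
Step 16. [r2c2∈{2}] r2c2's peers cover all but 2, so r2c2=2.
Step 17. [r1c4∈{2}] nothing but 2 survives at r1c4, so r1c4=2.
Step 18. [r4c4∈{4}] r4c4 has the single candidate 4 ⇒ r4c4=4.
Step 19. [r2c6∈{3}] r2c6 has the single candidate 3 ⇒ r2c6=3.
Step 20. [r4c1∈{2}] r4c1 is down to just 2 ⇒ r4c1=2.
Step 21. [r2c3∈{1}] r2c3 is down to just 1 ⇒ r2c3=1.

Answer: 3 5 4 2 6 1 / 6 2 1 5 4 3 / 4 1 5 3 2 6 / 2 6 3 4 1 5 / 1 3 2 6 5 4 / 5 4 6 1 3 2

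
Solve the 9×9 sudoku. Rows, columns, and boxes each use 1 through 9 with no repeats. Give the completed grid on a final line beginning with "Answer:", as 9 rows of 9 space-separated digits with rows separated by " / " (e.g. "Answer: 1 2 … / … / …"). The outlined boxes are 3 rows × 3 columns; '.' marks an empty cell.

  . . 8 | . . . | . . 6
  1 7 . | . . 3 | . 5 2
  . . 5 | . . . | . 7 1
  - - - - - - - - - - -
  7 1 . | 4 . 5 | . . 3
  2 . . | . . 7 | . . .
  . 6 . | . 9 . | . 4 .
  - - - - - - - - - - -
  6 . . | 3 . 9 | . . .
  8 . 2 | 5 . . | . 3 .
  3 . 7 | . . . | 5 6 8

Step 1. [r7c5∈{1,2,4,7,8}] in row 7, 8 fits only at r7c5, so r7c5=8.
Step 2. [r1c8∈{9}] only 9 remains possible at r1c8 ⇒ r1c8=9.
Step 3. [r1c1∈{4}] only 4 remains possible at r1c1 ⇒ r1c1=4.
Step 4. [r5c2∈{3,4,5,8,9}] r5c2 is the only open cell in col 2 admitting 8. So r5c2=8.
Step 5. [r8c5∈{1,4,6,7}] r8c5 is the only open cell in box 8 admitting 7 ⇒ r8c5=7.
Step 6. [r5c8∈{1}] r5c8 is down to just 1. So r5c8=1.
Step 7. [r5c4∈{6}] r5c4 has the single candidate 6 ⇒ r5c4=6.
Step 8. [r4c5∈{2}] only 2 remains possible at r4c5, so r4c5=2.
Step 9. [r5c7∈{9}] r5c7 has the single candidate 9, so r5c7=9.
Step 10. [r6c7∈{2,7,8}] across row 6, 2 lands solely at r6c7, so r6c7=2.
Step 11. [r3c1∈{9}] r3c1 is down to just 9. So r3c1=9.
Step 12. [r8c6∈{1,4,6}] in row 8, 6 fits only at r8c6, so r8c6=6.
Step 13. [r7c7∈{1,4,7}] col 7 places 7 nowhere but r7c7, so r7c7=7.
Step 14. [r7c9∈{4}] nothing but 4 survives at r7c9. So r7c9=4.
Step 15. [r1c7∈{3}] r1c7 is down to just 3. So r1c7=3.
Step 16. [r1c2∈{2}] r1c2 has the single candidate 2 ⇒ r1c2=2.
Step 17. [r1c6∈{1}] r1c6 has the single candidate 1, so r1c6=1.
Step 18. [r6c6∈{8}] nothing but 8 survives at r6c6. So r6c6=8.
Step 19. [r3c5∈{4,6}] across row 3, 6 lands solely at r3c5 ⇒ r3c5=6.
Step 20. [r2c5∈{4}] nothing but 4 survives at r2c5, so r2c5=4.
Step 21. [r2c7∈{8}] r2c7 has the single candidate 8 ⇒ r2c7=8.
Step 22. [r3c6∈{2}] r3c6's peers cover all but 2. So r3c6=2.
Step 23. [r8c2∈{4,9}] row 8 places 4 nowhere but r8c2 ⇒ r8c2=4.
Step 24. [r6c1∈{5}] nothing but 5 survives at r6c1, so r6c1=5.
Step 25. [r5c3∈{3,4}] 4 has one home in row 5: r5c3. So r5c3=4.
Step 26. [r6c4∈{1}] r6c4's peers cover all but 1, so r6c4=1.
Step 27. [r1c5∈{5}] nothing but 5 survives at r1c5, so r1c5=5.
Step 28. [r6c9∈{7}] r6c9's peers cover all but 7, so r6c9=7.
Step 29. [r9c6∈{4}] nothing but 4 survives at r9c6 ⇒ r9c6=4.
Step 30. [r5c5∈{3}] nothing but 3 survives at r5c5 ⇒ r5c5=3.
Step 31. [r8c7∈{1}] r8c7 is down to just 1 ⇒ r8c7=1.
Step 32. [r7c3∈{1}] r7c3 has the single candidate 1, so r7c3=1.
Step 33. [r8c9∈{9}] r8c9's peers cover all but 9. So r8c9=9.
Step 34. [r5c9∈{5}] r5c9's peers cover all but 5 ⇒ r5c9=5.
Step 35. [r7c2∈{5}] only 5 remains possible at r7c2, so r7c2=5.
Step 36. [r4c8∈{8}] r4c8 is down to just 8 ⇒ r4c8=8.
Step 37. [r4c3∈{9}] r4c3 has the single candidate 9 ⇒ r4c3=9.
Step 38. [r9c4∈{2}] r9c4 has the single candidate 2, so r9c4=2.
Step 39. [r9c5∈{1}] r9c5 has the single candidate 1 ⇒ r9c5=1.
Step 40. [r3c7∈{4}] r3c7 has the single candidate 4. So r3c7=4.
Step 41. [r1c4∈{7}] nothing but 7 survives at r1c4. So r1c4=7.
Step 42. [r4c7∈{6}] r4c7 has the single candidate 6, so r4c7=6.
Step 43. [r9c2∈{9}] r9c2 has the single candidate 9. So r9c2=9.
Step 44. [r3c2∈{3}] r3c2 is down to just 3, so r3c2=3.
Step 45. [r2c4∈{9}] r2c4's peers cover all but 9 ⇒ r2c4=9.
Step 46. [r7c8∈{2}] nothing but 2 survives at r7c8. So r7c8=2.
Step 47. [r2c3∈{6}] nothing but 6 survives at r2c3 ⇒ r2c3=6.
Step 48. [r3c4∈{8}] r3c4 has the single candidate 8, so r3c4=8.
Step 49. [r6c3∈{3}] r6c3 is down to just 3, so r6c3=3.

Answer: 4 2 8 7 5 1 3 9 6 / 1 7 6 9 4 3 8 5 2 / 9 3 5 8 6 2 4 7 1 / 7 1 9 4 2 5 6 8 3 / 2 8 4 6 3 7 9 1 5 / 5 6 3 1 9 8 2 4 7 / 6 5 1 3 8 9 7 2 4 / 8 4 2 5 7 6 1 3 9 / 3 9 7 2 1 4 5 6 8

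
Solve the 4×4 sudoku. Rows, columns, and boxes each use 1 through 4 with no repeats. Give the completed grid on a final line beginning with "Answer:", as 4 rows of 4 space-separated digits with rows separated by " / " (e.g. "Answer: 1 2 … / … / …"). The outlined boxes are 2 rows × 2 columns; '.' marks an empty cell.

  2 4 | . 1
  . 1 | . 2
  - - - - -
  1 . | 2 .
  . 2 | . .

Step 1. [r3c4∈{3,4}] 4 has one home in row 3: r3c4, so r3c4=4.
Step 2. [r1c3∈{3}] r1c3 is down to just 3. So r1c3=3.
Step 3. [r4c4∈{3}] r4c4 has the single candidate 3 ⇒ r4c4=3.
Step 4. [r2c1∈{3}] r2c1 is down to just 3 ⇒ r2c1=3.
Step 5. [r4c3∈{1}] only 1 remains possible at r4c3 ⇒ r4c3=1.
Step 6. [r4c1∈{4}] nothing but 4 survives at r4c1 ⇒ r4c1=4.
Step 7. [r3c2∈{3}] nothing but 3 survives at r3c2 ⇒ r3c2=3.
Step 8. [r2c3∈{4}] r2c3 is down to just 4 ⇒ r2c3=4.

Answer: 2 4 3 1 / 3 1 4 2 / 1 3 2 4 / 4 2 1 3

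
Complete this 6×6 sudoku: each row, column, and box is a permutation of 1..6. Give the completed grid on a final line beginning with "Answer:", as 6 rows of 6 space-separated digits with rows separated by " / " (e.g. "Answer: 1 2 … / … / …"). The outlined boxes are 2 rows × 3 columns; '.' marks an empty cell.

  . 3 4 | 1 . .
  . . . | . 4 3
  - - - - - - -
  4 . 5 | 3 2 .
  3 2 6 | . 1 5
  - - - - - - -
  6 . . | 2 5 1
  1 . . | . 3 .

Step 1. [r6c6∈{4,6}] 4 has one home in col 6: r6c6. So r6c6=4.
Step 2. [r1c1∈{2,5}] row 1 places 5 nowhere but r1c1 ⇒ r1c1=5.
Step 3. [r2c3∈{1,2}] 1 has one home in col 3: r2c3. So r2c3=1.
Step 4. [r1c5∈{6}] nothing but 6 survives at r1c5, so r1c5=6.
Step 5. [r6c3∈{2}] nothing but 2 survives at r6c3, so r6c3=2.
Step 6. [r2c4∈{5}] only 5 remains possible at r2c4. So r2c4=5.
Step 7. [r2c2∈{6}] r2c2's peers cover all but 6. So r2c2=6.
Step 8. [r5c3∈{3}] nothing but 3 survives at r5c3. So r5c3=3.
Step 9. [r5c2∈{4}] r5c2 has the single candidate 4 ⇒ r5c2=4.
Step 10. [r3c6∈{6}] r3c6 has the single candidate 6. So r3c6=6.
Step 11. [r1c6∈{2}] r1c6's peers cover all but 2. So r1c6=2.
Step 12. [r6c4∈{6}] only 6 remains possible at r6c4. So r6c4=6.
Step 13. [r2c1∈{2}] r2c1's peers cover all but 2. So r2c1=2.
Step 14. [r3c2∈{1}] r3c2's peers cover all but 1. So r3c2=1.
Step 15. [r4c4∈{4}] nothing but 4 survives at r4c4. So r4c4=4.
Step 16. [r6c2∈{5}] r6c2 is down to just 5 ⇒ r6c2=5.

Answer: 5 3 4 1 6 2 / 2 6 1 5 4 3 / 4 1 5 3 2 6 / 3 2 6 4 1 5 / 6 4 3 2 5 1 / 1 5 2 6 3 4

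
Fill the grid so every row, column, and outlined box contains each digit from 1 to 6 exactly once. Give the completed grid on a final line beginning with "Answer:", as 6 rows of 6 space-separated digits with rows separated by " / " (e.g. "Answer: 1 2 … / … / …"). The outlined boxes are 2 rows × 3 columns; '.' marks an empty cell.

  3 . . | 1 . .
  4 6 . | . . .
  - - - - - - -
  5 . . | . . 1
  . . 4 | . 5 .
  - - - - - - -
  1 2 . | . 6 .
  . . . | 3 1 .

Step 1. [r6c6∈{2,4,5}] across row 6, 2 lands solely at r6c6 ⇒ r6c6=2.
Step 2. [r1c2∈{5}] only 5 remains possible at r1c2. So r1c2=5.
Step 3. [r4c1∈{2,6}] 2 has one home in col 1: r4c1 ⇒ r4c1=2.
Step 4. [r3c3∈{3,6}] across box 3, 6 lands solely at r3c3 ⇒ r3c3=6.
Step 5. [r1c6∈{4,6}] 6 has one home in row 1: r1c6. So r1c6=6.
Step 6. [r4c6∈{3}] r4c6 has the single candidate 3. So r4c6=3.
Step 7. [r1c3∈{2}] nothing but 2 survives at r1c3. So r1c3=2.
Step 8. [r5c6∈{4,5}] r5c6 is the only open cell in col 6 admitting 4, so r5c6=4.
Step 9. [r5c4∈{5}] nothing but 5 survives at r5c4, so r5c4=5.
Step 10. [r3c4∈{2,4}] across col 4, 4 lands solely at r3c4 ⇒ r3c4=4.
Step 11. [r2c4∈{2}] only 2 remains possible at r2c4 ⇒ r2c4=2.
Step 12. [r3c2∈{3}] r3c2's peers cover all but 3 ⇒ r3c2=3.
Step 13. [r2c5∈{3}] only 3 remains possible at r2c5, so r2c5=3.
Step 14. [r6c2∈{4}] r6c2 is down to just 4, so r6c2=4.
Step 15. [r3c5∈{2}] r3c5 has the single candidate 2 ⇒ r3c5=2.
Step 16. [r5c3∈{3}] r5c3's peers cover all but 3. So r5c3=3.
Step 17. [r4c2∈{1}] r4c2 is down to just 1. So r4c2=1.
Step 18. [r6c3∈{5}] r6c3 has the single candidate 5 ⇒ r6c3=5.
Step 19. [r2c6∈{5}] r2c6 is down to just 5. So r2c6=5.
Step 20. [r6c1∈{6}] r6c1 is down to just 6. So r6c1=6.
Step 21. [r2c3∈{1}] r2c3 has the single candidate 1, so r2c3=1.
Step 22. [r1c5∈{4}] r1c5 has the single candidate 4. So r1c5=4.
Step 23. [r4c4∈{6}] r4c4 is down to just 6. So r4c4=6.

Answer: 3 5 2 1 4 6 / 4 6 1 2 3 5 / 5 3 6 4 2 1 / 2 1 4 6 5 3 / 1 2 3 5 6 4 / 6 4 5 3 1 2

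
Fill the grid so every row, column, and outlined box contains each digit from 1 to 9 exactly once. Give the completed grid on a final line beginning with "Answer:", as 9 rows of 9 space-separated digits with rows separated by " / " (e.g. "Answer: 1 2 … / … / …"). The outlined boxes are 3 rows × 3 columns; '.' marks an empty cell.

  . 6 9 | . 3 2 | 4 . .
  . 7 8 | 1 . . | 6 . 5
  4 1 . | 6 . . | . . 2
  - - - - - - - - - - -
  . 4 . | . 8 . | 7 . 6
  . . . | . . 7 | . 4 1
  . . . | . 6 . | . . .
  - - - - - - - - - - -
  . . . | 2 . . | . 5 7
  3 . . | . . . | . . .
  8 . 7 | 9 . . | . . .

Step 1. [r3c3∈{3,5}] across box 1, 3 lands solely at r3c3 ⇒ r3c3=3.
Step 2. [r1c9∈{8}] nothing but 8 survives at r1c9. So r1c9=8.
Step 3. [r3c7∈{9}] nothing but 9 survives at r3c7, so r3c7=9.
Step 4. [r8c4∈{4,5,7,8}] across col 4, 8 lands solely at r8c4. So r8c4=8.
Step 5. [r6c8∈{2,3,8,9}] col 8 places 8 nowhere but r6c8 ⇒ r6c8=8.
Step 6. [r5c5∈{2,5,9}] r5c5 is the only open cell in col 5 admitting 2. So r5c5=2.
Step 7. [r7c2∈{9}] only 9 remains possible at r7c2, so r7c2=9.
Step 8. [r5c1∈{5,6,9}] row 5 places 9 nowhere but r5c1 ⇒ r5c1=9.
Step 9. [r7c1∈{1,6}] across col 1, 6 lands solely at r7c1. So r7c1=6.
Step 10. [r8c5∈{1,4,5,7}] 7 has one home in row 8: r8c5 ⇒ r8c5=7.
Step 11. [r6c4∈{3,4,5}] col 4 places 4 nowhere but r6c4. So r6c4=4.
Step 12. [r3c5∈{5}] r3c5's peers cover all but 5. So r3c5=5.
Step 13. [r1c8∈{1,7}] in row 1, 1 fits only at r1c8 ⇒ r1c8=1.
Step 14. [r6c1∈{1,2,5,7}] row 6 places 7 nowhere but r6c1, so r6c1=7.
Step 15. [r4c1∈{1,2,5}] col 1 places 1 nowhere but r4c1, so r4c1=1.
Step 16. [r6c6∈{1,3,5,9}] r6c6 is the only open cell in row 6 admitting 1. So r6c6=1.
Step 17. [r4c6∈{3,5,9}] across box 5, 9 lands solely at r4c6 ⇒ r4c6=9.
Step 18. [r2c6∈{4}] r2c6 has the single candidate 4 ⇒ r2c6=4.
Step 19. [r8c8∈{2,6,9}] r8c8 is the only open cell in col 8 admitting 9, so r8c8=9.
Step 20. [r9c8∈{2,3,6}] col 8 places 6 nowhere but r9c8 ⇒ r9c8=6.
Step 21. [r4c8∈{2,3}] 2 has one home in col 8: r4c8. So r4c8=2.
Step 22. [r4c3∈{5}] r4c3 has the single candidate 5. So r4c3=5.
Step 23. [r5c4∈{3,5}] r5c4 is the only open cell in col 4 admitting 5 ⇒ r5c4=5.
Step 24. [r5c7∈{3}] r5c7 is down to just 3 ⇒ r5c7=3.
Step 25. [r6c3∈{2}] only 2 remains possible at r6c3 ⇒ r6c3=2.
Step 26. [r8c9∈{4}] r8c9's peers cover all but 4, so r8c9=4.
Step 27. [r9c5∈{1,4}] 4 has one home in row 9: r9c5. So r9c5=4.
Step 28. [r9c7∈{1,2}] in row 9, 1 fits only at r9c7, so r9c7=1.
Step 29. [r9c2∈{2,5}] 2 has one home in row 9: r9c2, so r9c2=2.
Step 30. [r9c6∈{3,5}] across row 9, 5 lands solely at r9c6 ⇒ r9c6=5.
Step 31. [r7c5∈{1}] r7c5's peers cover all but 1 ⇒ r7c5=1.
Step 32. [r2c5∈{9}] r2c5's peers cover all but 9 ⇒ r2c5=9.
Step 33. [r7c3∈{4}] r7c3 is down to just 4. So r7c3=4.
Step 34. [r7c7∈{8}] r7c7's peers cover all but 8, so r7c7=8.
Step 35. [r6c2∈{3}] nothing but 3 survives at r6c2, so r6c2=3.
Step 36. [r1c4∈{7}] only 7 remains possible at r1c4, so r1c4=7.
Step 37. [r9c9∈{3}] r9c9 is down to just 3 ⇒ r9c9=3.
Step 38. [r3c8∈{7}] r3c8 has the single candidate 7 ⇒ r3c8=7.
Step 39. [r1c1∈{5}] r1c1's peers cover all but 5. So r1c1=5.
Step 40. [r7c6∈{3}] r7c6 has the single candidate 3, so r7c6=3.
Step 41. [r6c9∈{9}] only 9 remains possible at r6c9 ⇒ r6c9=9.
Step 42. [r2c1∈{2}] r2c1's peers cover all but 2. So r2c1=2.
Step 43. [r2c8∈{3}] r2c8 is down to just 3, so r2c8=3.
Step 44. [r5c2∈{8}] only 8 remains possible at r5c2. So r5c2=8.
Step 45. [r8c3∈{1}] r8c3 is down to just 1. So r8c3=1.
Step 46. [r8c6∈{6}] r8c6's peers cover all but 6. So r8c6=6.
Step 47. [r6c7∈{5}] r6c7 has the single candidate 5 ⇒ r6c7=5.
Step 48. [r8c2∈{5}] r8c2's peers cover all but 5. So r8c2=5.
Step 49. [r8c7∈{2}] r8c7 is down to just 2. So r8c7=2.
Step 50. [r3c6∈{8}] r3c6 has the single candidate 8 ⇒ r3c6=8.
Step 51. [r4c4∈{3}] r4c4 has the single candidate 3, so r4c4=3.
Step 52. [r5c3∈{6}] r5c3's peers cover all but 6. So r5c3=6.

Answer: 5 6 9 7 3 2 4 1 8 / 2 7 8 1 9 4 6 3 5 / 4 1 3 6 5 8 9 7 2 / 1 4 5 3 8 9 7 2 6 / 9 8 6 5 2 7 3 4 1 / 7 3 2 4 6 1 5 8 9 / 6 9 4 2 1 3 8 5 7 / 3 5 1 8 7 6 2 9 4 / 8 2 7 9 4 5 1 6 3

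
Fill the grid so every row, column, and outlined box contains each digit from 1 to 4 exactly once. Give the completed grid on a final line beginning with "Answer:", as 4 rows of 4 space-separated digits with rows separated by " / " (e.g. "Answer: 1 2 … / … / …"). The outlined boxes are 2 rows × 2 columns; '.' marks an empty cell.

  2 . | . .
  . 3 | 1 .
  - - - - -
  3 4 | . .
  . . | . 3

Step 1. [r4c3∈{2,4}] across row 4, 4 lands solely at r4c3. So r4c3=4.
Step 2. [r2c4∈{2,4}] across row 2, 2 lands solely at r2c4, so r2c4=2.
Step 3. [r1c2∈{1}] nothing but 1 survives at r1c2. So r1c2=1.
Step 4. [r3c4∈{1}] nothing but 1 survives at r3c4, so r3c4=1.
Step 5. [r1c3∈{3}] r1c3's peers cover all but 3 ⇒ r1c3=3.
Step 6. [r4c1∈{1}] r4c1 is down to just 1, so r4c1=1.
Step 7. [r3c3∈{2}] nothing but 2 survives at r3c3, so r3c3=2.
Step 8. [r2c1∈{4}] r2c1 has the single candidate 4, so r2c1=4.
Step 9. [r4c2∈{2}] r4c2's peers cover all but 2. So r4c2=2.
Step 10. [r1c4∈{4}] only 4 remains possible at r1c4, so r1c4=4.

Answer: 2 1 3 4 / 4 3 1 2 / 3 4 2 1 / 1 2 4 3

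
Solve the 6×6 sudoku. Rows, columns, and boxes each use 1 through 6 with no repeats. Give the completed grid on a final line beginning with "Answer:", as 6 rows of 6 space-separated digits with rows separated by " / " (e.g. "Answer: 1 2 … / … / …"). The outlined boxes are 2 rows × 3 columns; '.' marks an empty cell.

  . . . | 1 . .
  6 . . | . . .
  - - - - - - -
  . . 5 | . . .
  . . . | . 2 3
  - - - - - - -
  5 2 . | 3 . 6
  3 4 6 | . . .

Step 1. [r5c5∈{1,4}] in row 5, 4 fits only at r5c5, so r5c5=4.
Step 2. [r4c4∈{4,5,6}] across row 4, 5 lands solely at r4c4. So r4c4=5.
Step 3. [r3c2∈{1,3,6}] r3c2 is the only open cell in row 3 admitting 3. So r3c2=3.
Step 4. [r1c2∈{5}] r1c2's peers cover all but 5. So r1c2=5.
Step 5. [r3c1∈{1,2,4}] across row 3, 2 lands solely at r3c1. So r3c1=2.
Step 6. [r1c1∈{4}] only 4 remains possible at r1c1 ⇒ r1c1=4.
Step 7. [r1c6∈{2}] nothing but 2 survives at r1c6, so r1c6=2.
Step 8. [r2c4∈{4}] r2c4 is down to just 4 ⇒ r2c4=4.
Step 9. [r2c6∈{5}] nothing but 5 survives at r2c6, so r2c6=5.
Step 10. [r2c3∈{1,2,3}] across row 2, 2 lands solely at r2c3, so r2c3=2.
Step 11. [r1c5∈{3,6}] 6 has one home in row 1: r1c5. So r1c5=6.
Step 12. [r3c5∈{1}] only 1 remains possible at r3c5 ⇒ r3c5=1.
Step 13. [r4c1∈{1}] only 1 remains possible at r4c1, so r4c1=1.
Step 14. [r5c3∈{1}] only 1 remains possible at r5c3 ⇒ r5c3=1.
Step 15. [r4c2∈{6}] r4c2's peers cover all but 6. So r4c2=6.
Step 16. [r3c4∈{6}] r3c4 is down to just 6, so r3c4=6.
Step 17. [r2c5∈{3}] r2c5 is down to just 3, so r2c5=3.
Step 18. [r3c6∈{4}] nothing but 4 survives at r3c6, so r3c6=4.
Step 19. [r1c3∈{3}] r1c3 has the single candidate 3 ⇒ r1c3=3.
Step 20. [r6c5∈{5}] nothing but 5 survives at r6c5, so r6c5=5.
Step 21. [r2c2∈{1}] r2c2 has the single candidate 1. So r2c2=1.
Step 22. [r4c3∈{4}] only 4 remains possible at r4c3 ⇒ r4c3=4.
Step 23. [r6c4∈{2}] r6c4's peers cover all but 2 ⇒ r6c4=2.
Step 24. [r6c6∈{1}] r6c6's peers cover all but 1. So r6c6=1.

Answer: 4 5 3 1 6 2 / 6 1 2 4 3 5 / 2 3 5 6 1 4 / 1 6 4 5 2 3 / 5 2 1 3 4 6 / 3 4 6 2 5 1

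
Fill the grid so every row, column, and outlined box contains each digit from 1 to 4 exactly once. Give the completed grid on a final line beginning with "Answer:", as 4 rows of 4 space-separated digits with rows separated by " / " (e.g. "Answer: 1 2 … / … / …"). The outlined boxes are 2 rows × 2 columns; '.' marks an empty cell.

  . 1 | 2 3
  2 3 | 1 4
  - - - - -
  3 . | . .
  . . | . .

Step 1. [r3c3∈{4}] r3c3 is down to just 4, so r3c3=4.
Step 2. [r4c1∈{1,4}] 1 has one home in col 1: r4c1 ⇒ r4c1=1.
Step 3. [r4c4∈{2}] r4c4's peers cover all but 2 ⇒ r4c4=2.
Step 4. [r3c4∈{1}] r3c4's peers cover all but 1. So r3c4=1.
Step 5. [r1c1∈{4}] r1c1's peers cover all but 4. So r1c1=4.
Step 6. [r3c2∈{2}] r3c2 is down to just 2. So r3c2=2.
Step 7. [r4c3∈{3}] r4c3 is down to just 3 ⇒ r4c3=3.
Step 8. [r4c2∈{4}] r4c2 is down to just 4 ⇒ r4c2=4.

Answer: 4 1 2 3 / 2 3 1 4 / 3 2 4 1 / 1 4 3 2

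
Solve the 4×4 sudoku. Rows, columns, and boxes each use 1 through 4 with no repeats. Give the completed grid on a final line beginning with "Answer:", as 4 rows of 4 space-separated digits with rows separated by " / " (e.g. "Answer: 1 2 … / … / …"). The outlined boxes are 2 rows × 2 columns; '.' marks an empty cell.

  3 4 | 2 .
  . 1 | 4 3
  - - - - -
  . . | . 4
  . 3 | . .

Step 1. [r4c3∈{1}] r4c3's peers cover all but 1 ⇒ r4c3=1.
Step 2. [r3c2∈{2}] r3c2's peers cover all but 2, so r3c2=2.
Step 3. [r2c1∈{2}] r2c1 has the single candidate 2, so r2c1=2.
Step 4. [r4c1∈{4}] r4c1's peers cover all but 4, so r4c1=4.
Step 5. [r1c4∈{1}] nothing but 1 survives at r1c4, so r1c4=1.
Step 6. [r3c3∈{3}] r3c3's peers cover all but 3 ⇒ r3c3=3.
Step 7. [r3c1∈{1}] r3c1 is down to just 1 ⇒ r3c1=1.
Step 8. [r4c4∈{2}] r4c4's peers cover all but 2, so r4c4=2.

Answer: 3 4 2 1 / 2 1 4 3 / 1 2 3 4 / 4 3 1 2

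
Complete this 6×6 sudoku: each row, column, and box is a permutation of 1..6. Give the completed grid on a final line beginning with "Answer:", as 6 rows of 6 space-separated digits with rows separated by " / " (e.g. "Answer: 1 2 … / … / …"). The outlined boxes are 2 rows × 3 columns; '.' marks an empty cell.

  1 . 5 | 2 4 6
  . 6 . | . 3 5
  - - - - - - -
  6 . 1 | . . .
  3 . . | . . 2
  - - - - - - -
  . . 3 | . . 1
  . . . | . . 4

Step 1. [r3c5∈{5}] nothing but 5 survives at r3c5 ⇒ r3c5=5.
Step 2. [r4c3∈{4}] only 4 remains possible at r4c3. So r4c3=4.
Step 3. [r6c4∈{3,5,6}] r6c4 is the only open cell in row 6 admitting 3, so r6c4=3.
Step 4. [r5c4∈{5,6}] in col 4, 5 fits only at r5c4, so r5c4=5.
Step 5. [r5c5∈{2,6}] across row 5, 6 lands solely at r5c5 ⇒ r5c5=6.
Step 6. [r6c5∈{2}] r6c5 has the single candidate 2 ⇒ r6c5=2.
Step 7. [r5c2∈{2,4}] across col 2, 4 lands solely at r5c2 ⇒ r5c2=4.
Step 8. [r4c2∈{5}] only 5 remains possible at r4c2. So r4c2=5.
Step 9. [r2c3∈{2}] nothing but 2 survives at r2c3. So r2c3=2.
Step 10. [r4c5∈{1}] r4c5's peers cover all but 1 ⇒ r4c5=1.
Step 11. [r1c2∈{3}] r1c2's peers cover all but 3, so r1c2=3.
Step 12. [r3c2∈{2}] only 2 remains possible at r3c2. So r3c2=2.
Step 13. [r2c4∈{1}] only 1 remains possible at r2c4, so r2c4=1.
Step 14. [r3c4∈{4}] r3c4 is down to just 4, so r3c4=4.
Step 15. [r5c1∈{2}] r5c1 is down to just 2 ⇒ r5c1=2.
Step 16. [r2c1∈{4}] r2c1 is down to just 4 ⇒ r2c1=4.
Step 17. [r6c3∈{6}] nothing but 6 survives at r6c3. So r6c3=6.
Step 18. [r6c2∈{1}] r6c2's peers cover all but 1, so r6c2=1.
Step 19. [r4c4∈{6}] nothing but 6 survives at r4c4, so r4c4=6.
Step 20. [r6c1∈{5}] only 5 remains possible at r6c1 ⇒ r6c1=5.
Step 21. [r3c6∈{3}] nothing but 3 survives at r3c6 ⇒ r3c6=3.

Answer: 1 3 5 2 4 6 / 4 6 2 1 3 5 / 6 2 1 4 5 3 / 3 5 4 6 1 2 / 2 4 3 5 6 1 / 5 1 6 3 2 4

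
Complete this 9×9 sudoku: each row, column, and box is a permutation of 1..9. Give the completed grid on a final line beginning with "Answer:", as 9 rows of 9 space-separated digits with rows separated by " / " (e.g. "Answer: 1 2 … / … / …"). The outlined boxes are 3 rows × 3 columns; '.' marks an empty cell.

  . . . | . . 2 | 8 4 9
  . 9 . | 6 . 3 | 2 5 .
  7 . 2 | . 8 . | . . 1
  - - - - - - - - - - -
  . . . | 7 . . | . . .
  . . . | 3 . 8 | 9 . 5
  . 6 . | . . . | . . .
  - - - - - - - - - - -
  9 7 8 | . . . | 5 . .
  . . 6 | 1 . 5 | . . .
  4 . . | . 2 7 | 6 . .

Step 1. [r4c2∈{1,2,3,4,5,8}] across col 2, 8 lands solely at r4c2, so r4c2=8.
Step 2. [r4c9∈{2,3,4,6}] col 9 places 6 nowhere but r4c9. So r4c9=6.
Step 3. [r6c4∈{2,4,5,9}] in col 4, 2 fits only at r6c4 ⇒ r6c4=2.
Step 4. [r7c8∈{1,2,3}] in row 7, 1 fits only at r7c8 ⇒ r7c8=1.
Step 5. [r3c7∈{3}] r3c7 is down to just 3, so r3c7=3.
Step 6. [r1c4∈{5}] nothing but 5 survives at r1c4 ⇒ r1c4=5.
Step 7. [r7c4∈{4}] r7c4 has the single candidate 4. So r7c4=4.
Step 8. [r7c9∈{2,3}] across row 7, 2 lands solely at r7c9. So r7c9=2.
Step 9. [r5c5∈{1,4,6}] r5c5 is the only open cell in row 5 admitting 6 ⇒ r5c5=6.
Step 10. [r2c9∈{7}] nothing but 7 survives at r2c9 ⇒ r2c9=7.
Step 11. [r9c4∈{8,9}] 8 has one home in col 4: r9c4, so r9c4=8.
Step 12. [r9c9∈{3}] r9c9 has the single candidate 3 ⇒ r9c9=3.
Step 13. [r8c5∈{3,9}] in box 8, 9 fits only at r8c5 ⇒ r8c5=9.
Step 14. [r1c1∈{1,3,6}] 6 has one home in row 1: r1c1, so r1c1=6.
Step 15. [r3c2∈{4,5}] across row 3, 5 lands solely at r3c2. So r3c2=5.
Step 16. [r2c3∈{1,4}] across box 1, 4 lands solely at r2c3, so r2c3=4.
Step 17. [r2c5∈{1}] r2c5's peers cover all but 1, so r2c5=1.
Step 18. [r3c6∈{4,9}] across row 3, 4 lands solely at r3c6. So r3c6=4.
Step 19. [r9c3∈{1,5}] in row 9, 5 fits only at r9c3. So r9c3=5.
Step 20. [r9c2∈{1}] only 1 remains possible at r9c2, so r9c2=1.
Step 21. [r1c3∈{1,3}] across row 1, 1 lands solely at r1c3 ⇒ r1c3=1.
Step 22. [r5c1∈{1,2}] across row 5, 1 lands solely at r5c1, so r5c1=1.
Step 23. [r5c3∈{7}] nothing but 7 survives at r5c3, so r5c3=7.
Step 24. [r5c8∈{2}] only 2 remains possible at r5c8, so r5c8=2.
Step 25. [r4c8∈{3}] nothing but 3 survives at r4c8. So r4c8=3.
Step 26. [r4c1∈{2,5}] row 4 places 2 nowhere but r4c1. So r4c1=2.
Step 27. [r6c1∈{3,5}] in col 1, 5 fits only at r6c1. So r6c1=5.
Step 28. [r6c5∈{4}] r6c5 is down to just 4 ⇒ r6c5=4.
Step 29. [r8c9∈{4,8}] col 9 places 4 nowhere but r8c9 ⇒ r8c9=4.
Step 30. [r4c3∈{9}] r4c3 has the single candidate 9 ⇒ r4c3=9.
Step 31. [r4c6∈{1}] only 1 remains possible at r4c6, so r4c6=1.
Step 32. [r8c7∈{7}] r8c7 is down to just 7 ⇒ r8c7=7.
Step 33. [r8c8∈{8}] r8c8 is down to just 8, so r8c8=8.
Step 34. [r1c2∈{3}] only 3 remains possible at r1c2 ⇒ r1c2=3.
Step 35. [r3c8∈{6}] only 6 remains possible at r3c8. So r3c8=6.
Step 36. [r7c5∈{3}] r7c5 has the single candidate 3, so r7c5=3.
Step 37. [r6c6∈{9}] r6c6's peers cover all but 9 ⇒ r6c6=9.
Step 38. [r4c7∈{4}] only 4 remains possible at r4c7. So r4c7=4.
Step 39. [r5c2∈{4}] r5c2 is down to just 4, so r5c2=4.
Step 40. [r2c1∈{8}] r2c1 is down to just 8 ⇒ r2c1=8.
Step 41. [r8c1∈{3}] r8c1's peers cover all but 3, so r8c1=3.
Step 42. [r8c2∈{2}] r8c2's peers cover all but 2, so r8c2=2.
Step 43. [r6c3∈{3}] only 3 remains possible at r6c3. So r6c3=3.
Step 44. [r6c8∈{7}] r6c8 is down to just 7 ⇒ r6c8=7.
Step 45. [r6c7∈{1}] r6c7 has the single candidate 1. So r6c7=1.
Step 46. [r6c9∈{8}] only 8 remains possible at r6c9. So r6c9=8.
Step 47. [r1c5∈{7}] r1c5 has the single candidate 7 ⇒ r1c5=7.
Step 48. [r7c6∈{6}] only 6 remains possible at r7c6 ⇒ r7c6=6.
Step 49. [r9c8∈{9}] r9c8 has the single candidate 9 ⇒ r9c8=9.
Step 50. [r3c4∈{9}] r3c4 has the single candidate 9 ⇒ r3c4=9.
Step 51. [r4c5∈{5}] r4c5 is down to just 5. So r4c5=5.

Answer: 6 3 1 5 7 2 8 4 9 / 8 9 4 6 1 3 2 5 7 / 7 5 2 9 8 4 3 6 1 / 2 8 9 7 5 1 4 3 6 / 1 4 7 3 6 8 9 2 5 / 5 6 3 2 4 9 1 7 8 / 9 7 8 4 3 6 5 1 2 / 3 2 6 1 9 5 7 8 4 / 4 1 5 8 2 7 6 9 3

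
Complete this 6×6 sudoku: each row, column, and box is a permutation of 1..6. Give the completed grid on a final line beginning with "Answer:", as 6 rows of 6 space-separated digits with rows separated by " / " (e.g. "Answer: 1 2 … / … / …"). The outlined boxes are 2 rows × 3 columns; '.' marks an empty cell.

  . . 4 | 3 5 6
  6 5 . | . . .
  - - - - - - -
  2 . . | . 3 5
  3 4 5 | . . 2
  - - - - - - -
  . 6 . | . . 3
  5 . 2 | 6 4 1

Step 1. [r5c3∈{1}] nothing but 1 survives at r5c3. So r5c3=1.
Step 2. [r4c4∈{1}] nothing but 1 survives at r4c4. So r4c4=1.
Step 3. [r5c5∈{2}] r5c5 has the single candidate 2 ⇒ r5c5=2.
Step 4. [r2c4∈{2,4}] row 2 places 2 nowhere but r2c4. So r2c4=2.
Step 5. [r1c2∈{1,2}] in row 1, 2 fits only at r1c2 ⇒ r1c2=2.
Step 6. [r2c6∈{4}] nothing but 4 survives at r2c6 ⇒ r2c6=4.
Step 7. [r2c3∈{3}] r2c3 is down to just 3. So r2c3=3.
Step 8. [r2c5∈{1}] only 1 remains possible at r2c5. So r2c5=1.
Step 9. [r5c4∈{5}] r5c4 is down to just 5. So r5c4=5.
Step 10. [r6c2∈{3}] r6c2's peers cover all but 3, so r6c2=3.
Step 11. [r4c5∈{6}] r4c5's peers cover all but 6. So r4c5=6.
Step 12. [r5c1∈{4}] nothing but 4 survives at r5c1. So r5c1=4.
Step 13. [r3c3∈{6}] r3c3's peers cover all but 6, so r3c3=6.
Step 14. [r1c1∈{1}] r1c1 is down to just 1, so r1c1=1.
Step 15. [r3c4∈{4}] only 4 remains possible at r3c4 ⇒ r3c4=4.
Step 16. [r3c2∈{1}] nothing but 1 survives at r3c2. So r3c2=1.

Answer: 1 2 4 3 5 6 / 6 5 3 2 1 4 / 2 1 6 4 3 5 / 3 4 5 1 6 2 / 4 6 1 5 2 3 / 5 3 2 6 4 1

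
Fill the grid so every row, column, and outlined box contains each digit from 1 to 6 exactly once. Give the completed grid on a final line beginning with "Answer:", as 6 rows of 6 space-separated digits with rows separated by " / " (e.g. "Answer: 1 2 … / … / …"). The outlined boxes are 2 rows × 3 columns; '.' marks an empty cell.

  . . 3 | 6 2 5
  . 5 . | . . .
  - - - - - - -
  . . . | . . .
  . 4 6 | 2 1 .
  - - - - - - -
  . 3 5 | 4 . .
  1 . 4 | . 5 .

Step 1. [r4c6∈{3}] r4c6 has the single candidate 3 ⇒ r4c6=3.
Step 2. [r5c5∈{6}] r5c5 is down to just 6 ⇒ r5c5=6.
Step 3. [r5c1∈{2}] r5c1 is down to just 2. So r5c1=2.
Step 4. [r2c4∈{1,3}] col 4 places 1 nowhere but r2c4, so r2c4=1.
Step 5. [r2c6∈{4}] r2c6 has the single candidate 4, so r2c6=4.
Step 6. [r3c2∈{1,2}] r3c2 is the only open cell in col 2 admitting 2, so r3c2=2.
Step 7. [r4c1∈{5}] r4c1 has the single candidate 5. So r4c1=5.
Step 8. [r2c1∈{6}] r2c1 is down to just 6. So r2c1=6.
Step 9. [r6c2∈{6}] nothing but 6 survives at r6c2, so r6c2=6.
Step 10. [r2c5∈{3}] r2c5 has the single candidate 3. So r2c5=3.
Step 11. [r6c4∈{3}] only 3 remains possible at r6c4. So r6c4=3.
Step 12. [r3c1∈{3}] r3c1 has the single candidate 3, so r3c1=3.
Step 13. [r2c3∈{2}] r2c3 has the single candidate 2. So r2c3=2.
Step 14. [r1c2∈{1}] r1c2 is down to just 1. So r1c2=1.
Step 15. [r3c4∈{5}] nothing but 5 survives at r3c4. So r3c4=5.
Step 16. [r1c1∈{4}] only 4 remains possible at r1c1 ⇒ r1c1=4.
Step 17. [r3c5∈{4}] r3c5 is down to just 4. So r3c5=4.
Step 18. [r5c6∈{1}] r5c6's peers cover all but 1. So r5c6=1.
Step 19. [r6c6∈{2}] nothing but 2 survives at r6c6 ⇒ r6c6=2.
Step 20. [r3c3∈{1}] r3c3's peers cover all but 1, so r3c3=1.
Step 21. [r3c6∈{6}] nothing but 6 survives at r3c6, so r3c6=6.

Answer: 4 1 3 6 2 5 / 6 5 2 1 3 4 / 3 2 1 5 4 6 / 5 4 6 2 1 3 / 2 3 5 4 6 1 / 1 6 4 3 5 2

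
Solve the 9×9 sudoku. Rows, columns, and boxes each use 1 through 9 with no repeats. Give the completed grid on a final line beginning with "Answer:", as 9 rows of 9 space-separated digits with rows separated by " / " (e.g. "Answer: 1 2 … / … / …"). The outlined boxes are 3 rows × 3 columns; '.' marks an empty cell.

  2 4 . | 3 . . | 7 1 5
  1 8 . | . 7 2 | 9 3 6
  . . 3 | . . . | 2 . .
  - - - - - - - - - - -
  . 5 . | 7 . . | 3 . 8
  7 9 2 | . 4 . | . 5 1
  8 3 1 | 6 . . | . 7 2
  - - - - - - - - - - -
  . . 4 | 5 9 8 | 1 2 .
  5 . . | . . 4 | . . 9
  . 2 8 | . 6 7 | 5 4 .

Step 1. [r3c4∈{1,4,8,9}] in col 4, 9 fits only at r3c4, so r3c4=9.
Step 2. [r3c1∈{6}] r3c1's peers cover all but 6. So r3c1=6.
Step 3. [r8c2∈{1,6,7}] in col 2, 1 fits only at r8c2. So r8c2=1.
Step 4. [r6c5∈{5}] r6c5's peers cover all but 5. So r6c5=5.
Step 5. [r8c3∈{6,7}] row 8 places 7 nowhere but r8c3 ⇒ r8c3=7.
Step 6. [r8c7∈{6,8}] in col 7, 8 fits only at r8c7 ⇒ r8c7=8.
Step 7. [r4c5∈{1,2}] r4c5 is the only open cell in row 4 admitting 2 ⇒ r4c5=2.
Step 8. [r4c8∈{6,9}] in col 8, 9 fits only at r4c8, so r4c8=9.
Step 9. [r7c1∈{3}] only 3 remains possible at r7c1 ⇒ r7c1=3.
Step 10. [r3c5∈{1,8}] across col 5, 1 lands solely at r3c5. So r3c5=1.
Step 11. [r3c9∈{4}] nothing but 4 survives at r3c9. So r3c9=4.
Step 12. [r6c7∈{4}] r6c7 has the single candidate 4 ⇒ r6c7=4.
Step 13. [r7c9∈{7}] r7c9's peers cover all but 7, so r7c9=7.
Step 14. [r3c8∈{8}] r3c8's peers cover all but 8. So r3c8=8.
Step 15. [r1c6∈{6}] r1c6 has the single candidate 6. So r1c6=6.
Step 16. [r3c2∈{7}] nothing but 7 survives at r3c2, so r3c2=7.
Step 17. [r2c3∈{5}] r2c3 has the single candidate 5. So r2c3=5.
Step 18. [r1c3∈{9}] r1c3 has the single candidate 9 ⇒ r1c3=9.
Step 19. [r1c5∈{8}] r1c5 is down to just 8, so r1c5=8.
Step 20. [r5c4∈{8}] r5c4's peers cover all but 8, so r5c4=8.
Step 21. [r8c4∈{2}] nothing but 2 survives at r8c4 ⇒ r8c4=2.
Step 22. [r5c7∈{6}] r5c7's peers cover all but 6 ⇒ r5c7=6.
Step 23. [r9c4∈{1}] r9c4's peers cover all but 1. So r9c4=1.
Step 24. [r6c6∈{9}] r6c6 has the single candidate 9 ⇒ r6c6=9.
Step 25. [r8c8∈{6}] only 6 remains possible at r8c8. So r8c8=6.
Step 26. [r8c5∈{3}] r8c5 has the single candidate 3, so r8c5=3.
Step 27. [r4c3∈{6}] only 6 remains possible at r4c3, so r4c3=6.
Step 28. [r7c2∈{6}] r7c2's peers cover all but 6. So r7c2=6.
Step 29. [r5c6∈{3}] r5c6 is down to just 3, so r5c6=3.
Step 30. [r9c9∈{3}] r9c9's peers cover all but 3 ⇒ r9c9=3.
Step 31. [r4c1∈{4}] r4c1 has the single candidate 4. So r4c1=4.
Step 32. [r4c6∈{1}] only 1 remains possible at r4c6, so r4c6=1.
Step 33. [r9c1∈{9}] r9c1's peers cover all but 9 ⇒ r9c1=9.
Step 34. [r2c4∈{4}] r2c4's peers cover all but 4. So r2c4=4.
Step 35. [r3c6∈{5}] r3c6's peers cover all but 5. So r3c6=5.

Answer: 2 4 9 3 8 6 7 1 5 / 1 8 5 4 7 2 9 3 6 / 6 7 3 9 1 5 2 8 4 / 4 5 6 7 2 1 3 9 8 / 7 9 2 8 4 3 6 5 1 / 8 3 1 6 5 9 4 7 2 / 3 6 4 5 9 8 1 2 7 / 5 1 7 2 3 4 8 6 9 / 9 2 8 1 6 7 5 4 3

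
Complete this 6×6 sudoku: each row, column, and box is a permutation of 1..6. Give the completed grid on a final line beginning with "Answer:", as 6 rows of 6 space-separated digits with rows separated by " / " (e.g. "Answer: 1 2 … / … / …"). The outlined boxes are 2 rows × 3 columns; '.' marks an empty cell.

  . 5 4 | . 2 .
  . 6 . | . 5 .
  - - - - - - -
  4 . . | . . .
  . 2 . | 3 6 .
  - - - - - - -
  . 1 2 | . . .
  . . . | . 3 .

Step 1. [r4c6∈{1,4,5}] in row 4, 4 fits only at r4c6. So r4c6=4.
Step 2. [r3c3∈{1,3,5,6}] 6 has one home in row 3: r3c3. So r3c3=6.
Step 3. [r6c3∈{5}] r6c3's peers cover all but 5, so r6c3=5.
Step 4. [r2c3∈{1,3}] 3 has one home in col 3: r2c3 ⇒ r2c3=3.
Step 5. [r2c6∈{1}] r2c6's peers cover all but 1, so r2c6=1.
Step 6. [r6c4∈{1,2,4,6}] in row 6, 1 fits only at r6c4. So r6c4=1.
Step 7. [r1c4∈{6}] only 6 remains possible at r1c4. So r1c4=6.
Step 8. [r3c4∈{2,5}] r3c4 is the only open cell in col 4 admitting 2. So r3c4=2.
Step 9. [r5c4∈{4,5}] in col 4, 5 fits only at r5c4, so r5c4=5.
Step 10. [r5c6∈{6}] r5c6 is down to just 6 ⇒ r5c6=6.
Step 11. [r1c1∈{1}] only 1 remains possible at r1c1, so r1c1=1.
Step 12. [r6c1∈{6}] r6c1's peers cover all but 6 ⇒ r6c1=6.
Step 13. [r4c1∈{5}] nothing but 5 survives at r4c1, so r4c1=5.
Step 14. [r6c2∈{4}] r6c2 is down to just 4, so r6c2=4.
Step 15. [r5c5∈{4}] r5c5 is down to just 4. So r5c5=4.
Step 16. [r4c3∈{1}] r4c3 is down to just 1. So r4c3=1.
Step 17. [r1c6∈{3}] r1c6 has the single candidate 3 ⇒ r1c6=3.
Step 18. [r6c6∈{2}] r6c6's peers cover all but 2, so r6c6=2.
Step 19. [r3c6∈{5}] r3c6 is down to just 5. So r3c6=5.
Step 20. [r2c1∈{2}] nothing but 2 survives at r2c1, so r2c1=2.
Step 21. [r3c5∈{1}] only 1 remains possible at r3c5 ⇒ r3c5=1.
Step 22. [r2c4∈{4}] only 4 remains possible at r2c4 ⇒ r2c4=4.
Step 23. [r3c2∈{3}] r3c2 has the single candidate 3, so r3c2=3.
Step 24. [r5c1∈{3}] r5c1 has the single candidate 3 ⇒ r5c1=3.

Answer: 1 5 4 6 2 3 / 2 6 3 4 5 1 / 4 3 6 2 1 5 / 5 2 1 3 6 4 / 3 1 2 5 4 6 / 6 4 5 1 3 2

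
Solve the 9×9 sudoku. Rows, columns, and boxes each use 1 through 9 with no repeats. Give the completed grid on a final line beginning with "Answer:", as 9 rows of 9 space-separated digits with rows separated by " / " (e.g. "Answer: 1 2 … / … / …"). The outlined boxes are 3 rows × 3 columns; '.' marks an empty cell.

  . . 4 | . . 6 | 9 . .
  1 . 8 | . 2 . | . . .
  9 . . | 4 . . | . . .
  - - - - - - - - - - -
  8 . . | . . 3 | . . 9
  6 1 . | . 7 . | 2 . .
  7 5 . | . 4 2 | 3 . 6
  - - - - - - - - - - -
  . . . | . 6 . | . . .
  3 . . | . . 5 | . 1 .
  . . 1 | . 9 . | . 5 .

Step 1. [r8c5∈{8}] nothing but 8 survives at r8c5, so r8c5=8.
Step 2. [r7c8∈{2,3,4,7,8,9}] across col 8, 9 lands solely at r7c8. So r7c8=9.
Step 3. [r6c4∈{1,8,9}] r6c4 is the only open cell in row 6 admitting 1 ⇒ r6c4=1.
Step 4. [r4c2∈{2,4}] across box 4, 4 lands solely at r4c2, so r4c2=4.
Step 5. [r4c5∈{5}] only 5 remains possible at r4c5. So r4c5=5.
Step 6. [r5c9∈{4,5,8}] across row 5, 5 lands solely at r5c9. So r5c9=5.
Step 7. [r8c2∈{2,6,7,9}] r8c2 is the only open cell in col 2 admitting 9 ⇒ r8c2=9.
Step 8. [r4c8∈{7}] only 7 remains possible at r4c8 ⇒ r4c8=7.
Step 9. [r4c3∈{2}] only 2 remains possible at r4c3. So r4c3=2.
Step 10. [r7c6∈{1,4,7}] across row 7, 1 lands solely at r7c6 ⇒ r7c6=1.
Step 11. [r9c6∈{4,7}] across col 6, 4 lands solely at r9c6 ⇒ r9c6=4.
Step 12. [r9c1∈{2}] r9c1 is down to just 2, so r9c1=2.
Step 13. [r6c8∈{8}] only 8 remains possible at r6c8, so r6c8=8.
Step 14. [r1c1∈{5}] r1c1's peers cover all but 5. So r1c1=5.
Step 15. [r3c7∈{1,5,6,7,8}] across row 3, 5 lands solely at r3c7, so r3c7=5.
Step 16. [r2c4∈{3,5,7,9}] 5 has one home in row 2: r2c4. So r2c4=5.
Step 17. [r5c4∈{8,9}] across col 4, 9 lands solely at r5c4. So r5c4=9.
Step 18. [r1c4∈{3,7,8}] across col 4, 8 lands solely at r1c4, so r1c4=8.
Step 19. [r3c9∈{1,2,3,7,8}] r3c9 is the only open cell in row 3 admitting 8 ⇒ r3c9=8.
Step 20. [r1c9∈{1,2,3,7}] 1 has one home in col 9: r1c9, so r1c9=1.
Step 21. [r1c2∈{2,3,7}] 7 has one home in row 1: r1c2, so r1c2=7.
Step 22. [r3c2∈{2,3,6}] across col 2, 2 lands solely at r3c2, so r3c2=2.
Step 23. [r2c2∈{3,6}] r2c2 is the only open cell in col 2 admitting 3, so r2c2=3.
Step 24. [r9c2∈{6,8}] 6 has one home in col 2: r9c2, so r9c2=6.
Step 25. [r8c3∈{7}] nothing but 7 survives at r8c3, so r8c3=7.
Step 26. [r9c7∈{7,8}] row 9 places 8 nowhere but r9c7 ⇒ r9c7=8.
Step 27. [r8c4∈{2}] r8c4's peers cover all but 2, so r8c4=2.
Step 28. [r8c9∈{4}] r8c9 is down to just 4, so r8c9=4.
Step 29. [r7c7∈{7}] r7c7 has the single candidate 7. So r7c7=7.
Step 30. [r1c5∈{3}] r1c5's peers cover all but 3, so r1c5=3.
Step 31. [r9c9∈{3}] r9c9 has the single candidate 3. So r9c9=3.
Step 32. [r2c7∈{4,6}] col 7 places 4 nowhere but r2c7. So r2c7=4.
Step 33. [r2c6∈{7,9}] r2c6 is the only open cell in row 2 admitting 9 ⇒ r2c6=9.
Step 34. [r2c8∈{6}] r2c8's peers cover all but 6, so r2c8=6.
Step 35. [r3c6∈{7}] only 7 remains possible at r3c6 ⇒ r3c6=7.
Step 36. [r3c3∈{6}] r3c3 has the single candidate 6. So r3c3=6.
Step 37. [r6c3∈{9}] r6c3 has the single candidate 9. So r6c3=9.
Step 38. [r7c3∈{5}] nothing but 5 survives at r7c3. So r7c3=5.
Step 39. [r5c8∈{4}] r5c8's peers cover all but 4, so r5c8=4.
Step 40. [r5c6∈{8}] r5c6 has the single candidate 8, so r5c6=8.
Step 41. [r4c7∈{1}] r4c7's peers cover all but 1, so r4c7=1.
Step 42. [r7c2∈{8}] nothing but 8 survives at r7c2. So r7c2=8.
Step 43. [r7c4∈{3}] r7c4's peers cover all but 3. So r7c4=3.
Step 44. [r5c3∈{3}] r5c3's peers cover all but 3 ⇒ r5c3=3.
Step 45. [r9c4∈{7}] r9c4's peers cover all but 7 ⇒ r9c4=7.
Step 46. [r8c7∈{6}] nothing but 6 survives at r8c7. So r8c7=6.
Step 47. [r7c1∈{4}] nothing but 4 survives at r7c1 ⇒ r7c1=4.
Step 48. [r1c8∈{2}] r1c8's peers cover all but 2 ⇒ r1c8=2.
Step 49. [r3c8∈{3}] r3c8 has the single candidate 3. So r3c8=3.
Step 50. [r2c9∈{7}] nothing but 7 survives at r2c9 ⇒ r2c9=7.
Step 51. [r4c4∈{6}] r4c4 is down to just 6. So r4c4=6.
Step 52. [r7c9∈{2}] only 2 remains possible at r7c9, so r7c9=2.
Step 53. [r3c5∈{1}] only 1 remains possible at r3c5 ⇒ r3c5=1.

Answer: 5 7 4 8 3 6 9 2 1 / 1 3 8 5 2 9 4 6 7 / 9 2 6 4 1 7 5 3 8 / 8 4 2 6 5 3 1 7 9 / 6 1 3 9 7 8 2 4 5 / 7 5 9 1 4 2 3 8 6 / 4 8 5 3 6 1 7 9 2 / 3 9 7 2 8 5 6 1 4 / 2 6 1 7 9 4 8 5 3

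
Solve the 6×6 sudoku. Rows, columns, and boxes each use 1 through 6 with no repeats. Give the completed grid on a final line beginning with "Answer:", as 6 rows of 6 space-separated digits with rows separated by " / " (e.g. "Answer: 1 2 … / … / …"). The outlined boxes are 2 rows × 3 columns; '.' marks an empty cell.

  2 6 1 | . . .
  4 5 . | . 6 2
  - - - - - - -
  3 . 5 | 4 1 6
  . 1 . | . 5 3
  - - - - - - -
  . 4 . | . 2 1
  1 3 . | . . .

Step 1. [r5c4∈{3,5,6}] across row 5, 3 lands solely at r5c4, so r5c4=3.
Step 2. [r5c3∈{6}] r5c3 is down to just 6 ⇒ r5c3=6.
Step 3. [r1c4∈{5}] nothing but 5 survives at r1c4. So r1c4=5.
Step 4. [r1c6∈{4}] r1c6 has the single candidate 4, so r1c6=4.
Step 5. [r4c4∈{2}] only 2 remains possible at r4c4 ⇒ r4c4=2.
Step 6. [r4c3∈{4}] r4c3's peers cover all but 4. So r4c3=4.
Step 7. [r2c3∈{3}] r2c3 is down to just 3, so r2c3=3.
Step 8. [r6c3∈{2}] only 2 remains possible at r6c3. So r6c3=2.
Step 9. [r1c5∈{3}] r1c5's peers cover all but 3. So r1c5=3.
Step 10. [r3c2∈{2}] only 2 remains possible at r3c2 ⇒ r3c2=2.
Step 11. [r4c1∈{6}] r4c1 is down to just 6. So r4c1=6.
Step 12. [r6c6∈{5}] r6c6's peers cover all but 5 ⇒ r6c6=5.
Step 13. [r6c5∈{4}] r6c5 has the single candidate 4, so r6c5=4.
Step 14. [r2c4∈{1}] r2c4's peers cover all but 1. So r2c4=1.
Step 15. [r5c1∈{5}] r5c1 has the single candidate 5. So r5c1=5.
Step 16. [r6c4∈{6}] r6c4 is down to just 6. So r6c4=6.

Answer: 2 6 1 5 3 4 / 4 5 3 1 6 2 / 3 2 5 4 1 6 / 6 1 4 2 5 3 / 5 4 6 3 2 1 / 1 3 2 6 4 5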